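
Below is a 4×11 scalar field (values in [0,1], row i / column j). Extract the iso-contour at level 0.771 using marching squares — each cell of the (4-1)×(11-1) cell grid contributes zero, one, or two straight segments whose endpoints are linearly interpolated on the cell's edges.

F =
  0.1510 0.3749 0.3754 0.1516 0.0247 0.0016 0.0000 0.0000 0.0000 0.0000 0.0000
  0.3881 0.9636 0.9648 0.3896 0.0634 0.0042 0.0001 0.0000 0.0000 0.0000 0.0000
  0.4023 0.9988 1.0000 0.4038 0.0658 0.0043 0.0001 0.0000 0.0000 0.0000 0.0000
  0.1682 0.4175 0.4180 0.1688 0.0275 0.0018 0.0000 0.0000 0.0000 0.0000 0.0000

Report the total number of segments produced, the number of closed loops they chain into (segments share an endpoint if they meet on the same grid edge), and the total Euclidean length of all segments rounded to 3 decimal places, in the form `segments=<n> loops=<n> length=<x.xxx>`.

segments=8 loops=1 length=6.038

cell (0,0): code 0100 → (0.673,1.000)–(1.000,0.665)
cell (0,1): code 1100 → (0.671,2.000)–(0.673,1.000)
cell (0,2): code 1000 → (1.000,2.337)–(0.671,2.000)
cell (1,0): code 0110 → (1.000,0.665)–(2.000,0.618)
cell (1,2): code 1001 → (2.000,2.384)–(1.000,2.337)
cell (2,0): code 0010 → (2.000,0.618)–(2.392,1.000)
cell (2,1): code 0011 → (2.392,1.000)–(2.393,2.000)
cell (2,2): code 0001 → (2.393,2.000)–(2.000,2.384)
total: 8 segments, chained into 1 closed loop(s), length Σ = 6.038075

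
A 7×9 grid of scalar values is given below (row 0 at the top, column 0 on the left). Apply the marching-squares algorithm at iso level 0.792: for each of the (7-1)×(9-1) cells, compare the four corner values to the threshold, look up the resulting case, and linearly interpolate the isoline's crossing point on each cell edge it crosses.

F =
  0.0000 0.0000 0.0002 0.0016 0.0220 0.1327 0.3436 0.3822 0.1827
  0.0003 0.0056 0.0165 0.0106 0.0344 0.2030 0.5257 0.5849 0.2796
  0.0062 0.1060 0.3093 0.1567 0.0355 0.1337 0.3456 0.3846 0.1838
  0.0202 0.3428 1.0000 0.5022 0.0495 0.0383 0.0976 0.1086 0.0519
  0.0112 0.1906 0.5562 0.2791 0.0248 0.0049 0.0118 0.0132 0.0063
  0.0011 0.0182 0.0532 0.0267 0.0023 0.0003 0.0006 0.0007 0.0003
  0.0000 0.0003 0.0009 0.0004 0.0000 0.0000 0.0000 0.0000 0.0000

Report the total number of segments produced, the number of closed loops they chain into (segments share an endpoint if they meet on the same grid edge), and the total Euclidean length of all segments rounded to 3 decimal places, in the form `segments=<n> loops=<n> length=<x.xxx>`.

cell (2,1): code 0100 → (2.699,2.000)–(3.000,1.684)
cell (2,2): code 1000 → (3.000,2.418)–(2.699,2.000)
cell (3,1): code 0010 → (3.000,1.684)–(3.469,2.000)
cell (3,2): code 0001 → (3.469,2.000)–(3.000,2.418)
total: 4 segments, chained into 1 closed loop(s), length Σ = 2.145348

segments=4 loops=1 length=2.145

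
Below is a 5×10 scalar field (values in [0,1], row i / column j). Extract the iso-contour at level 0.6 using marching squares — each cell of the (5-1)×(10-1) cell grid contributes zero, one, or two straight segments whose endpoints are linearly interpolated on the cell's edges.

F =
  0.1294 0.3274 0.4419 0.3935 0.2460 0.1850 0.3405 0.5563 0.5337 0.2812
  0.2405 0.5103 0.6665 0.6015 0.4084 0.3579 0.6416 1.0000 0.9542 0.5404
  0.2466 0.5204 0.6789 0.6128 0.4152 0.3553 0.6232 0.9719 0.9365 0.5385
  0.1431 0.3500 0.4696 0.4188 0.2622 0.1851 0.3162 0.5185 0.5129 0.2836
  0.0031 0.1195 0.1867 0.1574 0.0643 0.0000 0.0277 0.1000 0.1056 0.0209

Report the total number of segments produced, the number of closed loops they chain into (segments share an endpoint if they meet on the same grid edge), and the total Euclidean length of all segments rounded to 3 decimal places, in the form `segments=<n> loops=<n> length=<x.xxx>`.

segments=18 loops=2 length=14.525

cell (0,1): code 0100 → (0.704,2.000)–(1.000,1.574)
cell (0,2): code 1100 → (0.993,3.000)–(0.704,2.000)
cell (0,3): code 1000 → (1.000,3.008)–(0.993,3.000)
cell (0,5): code 0100 → (0.862,6.000)–(1.000,5.853)
cell (0,6): code 1100 → (0.098,7.000)–(0.862,6.000)
cell (0,7): code 1100 → (0.158,8.000)–(0.098,7.000)
cell (0,8): code 1000 → (1.000,8.856)–(0.158,8.000)
cell (1,1): code 0110 → (1.000,1.574)–(2.000,1.502)
cell (1,3): code 1001 → (2.000,3.065)–(1.000,3.008)
cell (1,5): code 0110 → (1.000,5.853)–(2.000,5.913)
cell (1,8): code 1001 → (2.000,8.845)–(1.000,8.856)
cell (2,1): code 0010 → (2.000,1.502)–(2.377,2.000)
cell (2,2): code 0011 → (2.377,2.000)–(2.066,3.000)
cell (2,3): code 0001 → (2.066,3.000)–(2.000,3.065)
cell (2,5): code 0010 → (2.000,5.913)–(2.076,6.000)
cell (2,6): code 0011 → (2.076,6.000)–(2.820,7.000)
cell (2,7): code 0011 → (2.820,7.000)–(2.794,8.000)
cell (2,8): code 0001 → (2.794,8.000)–(2.000,8.845)
total: 18 segments, chained into 2 closed loop(s), length Σ = 14.524651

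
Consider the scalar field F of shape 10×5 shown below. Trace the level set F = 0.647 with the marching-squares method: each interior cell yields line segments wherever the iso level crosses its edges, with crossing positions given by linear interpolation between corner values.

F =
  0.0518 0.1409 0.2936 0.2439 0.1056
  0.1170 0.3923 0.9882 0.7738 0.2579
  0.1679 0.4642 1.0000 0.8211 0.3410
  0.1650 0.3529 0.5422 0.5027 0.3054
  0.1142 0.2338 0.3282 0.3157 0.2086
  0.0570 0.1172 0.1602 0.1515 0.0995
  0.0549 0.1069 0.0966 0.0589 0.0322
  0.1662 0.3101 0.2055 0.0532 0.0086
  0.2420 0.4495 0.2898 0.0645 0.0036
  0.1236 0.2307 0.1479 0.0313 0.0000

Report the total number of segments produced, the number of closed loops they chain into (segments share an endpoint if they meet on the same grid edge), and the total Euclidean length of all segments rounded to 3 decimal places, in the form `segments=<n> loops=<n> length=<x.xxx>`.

segments=8 loops=1 length=6.834

cell (0,1): code 0100 → (0.509,2.000)–(1.000,1.427)
cell (0,2): code 1100 → (0.761,3.000)–(0.509,2.000)
cell (0,3): code 1000 → (1.000,3.246)–(0.761,3.000)
cell (1,1): code 0110 → (1.000,1.427)–(2.000,1.341)
cell (1,3): code 1001 → (2.000,3.363)–(1.000,3.246)
cell (2,1): code 0010 → (2.000,1.341)–(2.771,2.000)
cell (2,2): code 0011 → (2.771,2.000)–(2.547,3.000)
cell (2,3): code 0001 → (2.547,3.000)–(2.000,3.363)
total: 8 segments, chained into 1 closed loop(s), length Σ = 6.834374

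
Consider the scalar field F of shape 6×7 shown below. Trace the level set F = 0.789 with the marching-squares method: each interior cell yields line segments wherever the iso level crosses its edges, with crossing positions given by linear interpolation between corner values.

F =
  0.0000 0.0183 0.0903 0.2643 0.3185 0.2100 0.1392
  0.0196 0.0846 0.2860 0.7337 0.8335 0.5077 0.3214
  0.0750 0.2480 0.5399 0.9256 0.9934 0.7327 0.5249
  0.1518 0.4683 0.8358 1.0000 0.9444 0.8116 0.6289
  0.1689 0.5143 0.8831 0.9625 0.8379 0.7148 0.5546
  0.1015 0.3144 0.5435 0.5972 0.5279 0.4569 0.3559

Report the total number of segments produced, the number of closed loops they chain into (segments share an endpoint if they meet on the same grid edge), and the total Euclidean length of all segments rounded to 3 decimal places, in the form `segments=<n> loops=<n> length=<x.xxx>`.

segments=16 loops=1 length=10.668

cell (0,3): code 0100 → (0.914,4.000)–(1.000,3.554)
cell (0,4): code 1000 → (1.000,4.137)–(0.914,4.000)
cell (1,2): code 0100 → (1.288,3.000)–(2.000,2.646)
cell (1,3): code 1110 → (1.000,3.554)–(1.288,3.000)
cell (1,4): code 1001 → (2.000,4.784)–(1.000,4.137)
cell (2,1): code 0100 → (2.842,2.000)–(3.000,1.873)
cell (2,2): code 1110 → (2.000,2.646)–(2.842,2.000)
cell (2,4): code 1101 → (2.714,5.000)–(2.000,4.784)
cell (2,5): code 1000 → (3.000,5.124)–(2.714,5.000)
cell (3,1): code 0110 → (3.000,1.873)–(4.000,1.745)
cell (3,4): code 1011 → (4.000,4.397)–(3.233,5.000)
cell (3,5): code 0001 → (3.233,5.000)–(3.000,5.124)
cell (4,1): code 0010 → (4.000,1.745)–(4.277,2.000)
cell (4,2): code 0011 → (4.277,2.000)–(4.475,3.000)
cell (4,3): code 0011 → (4.475,3.000)–(4.158,4.000)
cell (4,4): code 0001 → (4.158,4.000)–(4.000,4.397)
total: 16 segments, chained into 1 closed loop(s), length Σ = 10.668430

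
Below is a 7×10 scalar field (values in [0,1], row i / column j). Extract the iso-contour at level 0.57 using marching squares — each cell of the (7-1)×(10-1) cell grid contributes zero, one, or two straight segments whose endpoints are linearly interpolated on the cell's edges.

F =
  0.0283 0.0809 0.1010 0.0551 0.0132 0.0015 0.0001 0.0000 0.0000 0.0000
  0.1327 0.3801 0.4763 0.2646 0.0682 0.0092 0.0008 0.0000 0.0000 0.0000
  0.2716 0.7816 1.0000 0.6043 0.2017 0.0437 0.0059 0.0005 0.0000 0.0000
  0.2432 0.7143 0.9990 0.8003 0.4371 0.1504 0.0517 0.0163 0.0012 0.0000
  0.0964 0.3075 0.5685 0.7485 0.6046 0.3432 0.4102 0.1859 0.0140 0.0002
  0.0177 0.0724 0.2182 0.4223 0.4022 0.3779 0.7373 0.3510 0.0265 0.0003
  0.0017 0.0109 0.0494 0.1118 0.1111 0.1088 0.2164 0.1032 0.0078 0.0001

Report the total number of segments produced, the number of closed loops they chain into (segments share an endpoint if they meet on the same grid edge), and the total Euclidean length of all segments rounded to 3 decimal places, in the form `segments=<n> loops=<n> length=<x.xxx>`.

cell (1,0): code 0100 → (1.473,1.000)–(2.000,0.585)
cell (1,1): code 1100 → (1.179,2.000)–(1.473,1.000)
cell (1,2): code 1100 → (1.899,3.000)–(1.179,2.000)
cell (1,3): code 1000 → (2.000,3.085)–(1.899,3.000)
cell (2,0): code 0110 → (2.000,0.585)–(3.000,0.694)
cell (2,3): code 1001 → (3.000,3.634)–(2.000,3.085)
cell (3,0): code 0010 → (3.000,0.694)–(3.355,1.000)
cell (3,1): code 0011 → (3.355,1.000)–(3.997,2.000)
cell (3,2): code 0111 → (3.997,2.000)–(4.000,2.008)
cell (3,3): code 1101 → (3.793,4.000)–(3.000,3.634)
cell (3,4): code 1000 → (4.000,4.132)–(3.793,4.000)
cell (4,2): code 0010 → (4.000,2.008)–(4.547,3.000)
cell (4,3): code 0011 → (4.547,3.000)–(4.171,4.000)
cell (4,4): code 0001 → (4.171,4.000)–(4.000,4.132)
cell (4,5): code 0100 → (4.489,6.000)–(5.000,5.535)
cell (4,6): code 1000 → (5.000,6.433)–(4.489,6.000)
cell (5,5): code 0010 → (5.000,5.535)–(5.321,6.000)
cell (5,6): code 0001 → (5.321,6.000)–(5.000,6.433)
total: 18 segments, chained into 2 closed loop(s), length Σ = 12.892894

segments=18 loops=2 length=12.893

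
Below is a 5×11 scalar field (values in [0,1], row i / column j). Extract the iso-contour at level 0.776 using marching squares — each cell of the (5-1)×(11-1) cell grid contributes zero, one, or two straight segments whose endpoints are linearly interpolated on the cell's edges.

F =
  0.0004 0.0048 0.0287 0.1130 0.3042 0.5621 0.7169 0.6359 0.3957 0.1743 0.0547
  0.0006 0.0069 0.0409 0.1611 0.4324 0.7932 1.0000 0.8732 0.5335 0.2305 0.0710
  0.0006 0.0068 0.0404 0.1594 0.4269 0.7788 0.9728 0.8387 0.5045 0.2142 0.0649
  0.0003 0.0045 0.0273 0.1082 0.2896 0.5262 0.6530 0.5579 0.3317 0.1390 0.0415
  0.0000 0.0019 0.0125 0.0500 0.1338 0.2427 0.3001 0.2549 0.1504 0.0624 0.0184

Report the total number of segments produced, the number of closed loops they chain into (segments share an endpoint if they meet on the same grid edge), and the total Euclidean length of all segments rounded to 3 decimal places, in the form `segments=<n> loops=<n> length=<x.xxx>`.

segments=10 loops=1 length=7.442

cell (0,4): code 0100 → (0.926,5.000)–(1.000,4.952)
cell (0,5): code 1100 → (0.209,6.000)–(0.926,5.000)
cell (0,6): code 1100 → (0.590,7.000)–(0.209,6.000)
cell (0,7): code 1000 → (1.000,7.286)–(0.590,7.000)
cell (1,4): code 0110 → (1.000,4.952)–(2.000,4.992)
cell (1,7): code 1001 → (2.000,7.188)–(1.000,7.286)
cell (2,4): code 0010 → (2.000,4.992)–(2.011,5.000)
cell (2,5): code 0011 → (2.011,5.000)–(2.615,6.000)
cell (2,6): code 0011 → (2.615,6.000)–(2.223,7.000)
cell (2,7): code 0001 → (2.223,7.000)–(2.000,7.188)
total: 10 segments, chained into 1 closed loop(s), length Σ = 7.442209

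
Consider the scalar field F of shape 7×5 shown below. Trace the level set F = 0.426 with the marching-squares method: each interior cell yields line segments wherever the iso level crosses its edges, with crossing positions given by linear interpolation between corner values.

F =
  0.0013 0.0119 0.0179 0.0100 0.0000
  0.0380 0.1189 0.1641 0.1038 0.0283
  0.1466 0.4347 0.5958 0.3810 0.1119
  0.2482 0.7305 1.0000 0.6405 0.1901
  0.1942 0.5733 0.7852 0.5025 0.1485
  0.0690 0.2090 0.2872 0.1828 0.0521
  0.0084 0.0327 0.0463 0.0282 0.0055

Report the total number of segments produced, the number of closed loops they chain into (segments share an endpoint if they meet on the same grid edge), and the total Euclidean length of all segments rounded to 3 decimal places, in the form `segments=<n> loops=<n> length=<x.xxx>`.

segments=12 loops=1 length=9.486

cell (1,0): code 0100 → (1.972,1.000)–(2.000,0.970)
cell (1,1): code 1100 → (1.607,2.000)–(1.972,1.000)
cell (1,2): code 1000 → (2.000,2.791)–(1.607,2.000)
cell (2,0): code 0110 → (2.000,0.970)–(3.000,0.369)
cell (2,2): code 1101 → (2.173,3.000)–(2.000,2.791)
cell (2,3): code 1000 → (3.000,3.476)–(2.173,3.000)
cell (3,0): code 0110 → (3.000,0.369)–(4.000,0.611)
cell (3,3): code 1001 → (4.000,3.216)–(3.000,3.476)
cell (4,0): code 0010 → (4.000,0.611)–(4.404,1.000)
cell (4,1): code 0011 → (4.404,1.000)–(4.721,2.000)
cell (4,2): code 0011 → (4.721,2.000)–(4.239,3.000)
cell (4,3): code 0001 → (4.239,3.000)–(4.000,3.216)
total: 12 segments, chained into 1 closed loop(s), length Σ = 9.485991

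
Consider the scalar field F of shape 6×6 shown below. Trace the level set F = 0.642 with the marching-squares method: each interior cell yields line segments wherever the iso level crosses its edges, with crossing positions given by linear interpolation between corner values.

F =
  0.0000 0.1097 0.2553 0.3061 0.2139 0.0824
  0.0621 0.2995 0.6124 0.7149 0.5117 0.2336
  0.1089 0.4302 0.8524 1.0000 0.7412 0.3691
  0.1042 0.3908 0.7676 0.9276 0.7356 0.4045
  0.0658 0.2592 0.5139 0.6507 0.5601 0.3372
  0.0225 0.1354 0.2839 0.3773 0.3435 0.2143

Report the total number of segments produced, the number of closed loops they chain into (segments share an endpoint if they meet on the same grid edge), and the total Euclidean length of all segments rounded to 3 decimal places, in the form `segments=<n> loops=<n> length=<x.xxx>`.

segments=14 loops=1 length=9.288

cell (0,2): code 0100 → (0.822,3.000)–(1.000,2.289)
cell (0,3): code 1000 → (1.000,3.359)–(0.822,3.000)
cell (1,1): code 0100 → (1.123,2.000)–(2.000,1.502)
cell (1,2): code 1110 → (1.000,2.289)–(1.123,2.000)
cell (1,3): code 1101 → (1.568,4.000)–(1.000,3.359)
cell (1,4): code 1000 → (2.000,4.267)–(1.568,4.000)
cell (2,1): code 0110 → (2.000,1.502)–(3.000,1.667)
cell (2,4): code 1001 → (3.000,4.283)–(2.000,4.267)
cell (3,1): code 0010 → (3.000,1.667)–(3.495,2.000)
cell (3,2): code 0111 → (3.495,2.000)–(4.000,2.936)
cell (3,3): code 1011 → (4.000,3.096)–(3.533,4.000)
cell (3,4): code 0001 → (3.533,4.000)–(3.000,4.283)
cell (4,2): code 0010 → (4.000,2.936)–(4.032,3.000)
cell (4,3): code 0001 → (4.032,3.000)–(4.000,3.096)
total: 14 segments, chained into 1 closed loop(s), length Σ = 9.288175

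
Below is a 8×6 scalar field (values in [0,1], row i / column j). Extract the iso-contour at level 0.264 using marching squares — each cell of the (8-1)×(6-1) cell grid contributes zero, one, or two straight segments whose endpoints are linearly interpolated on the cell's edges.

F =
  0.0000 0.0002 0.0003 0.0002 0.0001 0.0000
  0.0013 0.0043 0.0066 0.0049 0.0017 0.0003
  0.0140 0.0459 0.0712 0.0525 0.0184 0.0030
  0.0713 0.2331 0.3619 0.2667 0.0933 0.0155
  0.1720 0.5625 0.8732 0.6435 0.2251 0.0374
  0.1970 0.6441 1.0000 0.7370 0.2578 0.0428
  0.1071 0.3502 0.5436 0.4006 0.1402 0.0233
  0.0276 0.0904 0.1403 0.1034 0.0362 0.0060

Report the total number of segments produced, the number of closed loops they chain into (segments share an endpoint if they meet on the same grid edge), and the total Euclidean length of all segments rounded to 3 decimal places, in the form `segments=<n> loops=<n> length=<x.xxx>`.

cell (2,1): code 0100 → (2.663,2.000)–(3.000,1.240)
cell (2,2): code 1100 → (2.987,3.000)–(2.663,2.000)
cell (2,3): code 1000 → (3.000,3.016)–(2.987,3.000)
cell (3,0): code 0100 → (3.094,1.000)–(4.000,0.236)
cell (3,1): code 1110 → (3.000,1.240)–(3.094,1.000)
cell (3,3): code 1001 → (4.000,3.907)–(3.000,3.016)
cell (4,0): code 0110 → (4.000,0.236)–(5.000,0.150)
cell (4,3): code 1001 → (5.000,3.987)–(4.000,3.907)
cell (5,0): code 0110 → (5.000,0.150)–(6.000,0.645)
cell (5,3): code 1001 → (6.000,3.525)–(5.000,3.987)
cell (6,0): code 0010 → (6.000,0.645)–(6.332,1.000)
cell (6,1): code 0011 → (6.332,1.000)–(6.693,2.000)
cell (6,2): code 0011 → (6.693,2.000)–(6.460,3.000)
cell (6,3): code 0001 → (6.460,3.000)–(6.000,3.525)
total: 14 segments, chained into 1 closed loop(s), length Σ = 12.183433

segments=14 loops=1 length=12.183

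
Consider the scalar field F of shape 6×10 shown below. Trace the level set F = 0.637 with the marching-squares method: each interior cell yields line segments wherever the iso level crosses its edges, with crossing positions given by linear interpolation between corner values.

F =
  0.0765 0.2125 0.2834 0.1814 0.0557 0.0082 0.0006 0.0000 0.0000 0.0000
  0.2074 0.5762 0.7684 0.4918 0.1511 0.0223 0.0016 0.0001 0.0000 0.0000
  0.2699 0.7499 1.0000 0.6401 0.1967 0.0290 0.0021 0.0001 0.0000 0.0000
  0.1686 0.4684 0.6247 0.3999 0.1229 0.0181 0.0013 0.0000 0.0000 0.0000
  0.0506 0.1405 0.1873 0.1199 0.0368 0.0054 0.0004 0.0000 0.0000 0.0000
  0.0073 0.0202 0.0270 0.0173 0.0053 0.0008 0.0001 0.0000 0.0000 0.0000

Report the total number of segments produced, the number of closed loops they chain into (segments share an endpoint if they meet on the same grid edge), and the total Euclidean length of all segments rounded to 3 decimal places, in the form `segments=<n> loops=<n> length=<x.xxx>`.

segments=10 loops=1 length=6.589

cell (0,1): code 0100 → (0.729,2.000)–(1.000,1.316)
cell (0,2): code 1000 → (1.000,2.475)–(0.729,2.000)
cell (1,0): code 0100 → (1.350,1.000)–(2.000,0.765)
cell (1,1): code 1110 → (1.000,1.316)–(1.350,1.000)
cell (1,2): code 1101 → (1.979,3.000)–(1.000,2.475)
cell (1,3): code 1000 → (2.000,3.007)–(1.979,3.000)
cell (2,0): code 0010 → (2.000,0.765)–(2.401,1.000)
cell (2,1): code 0011 → (2.401,1.000)–(2.967,2.000)
cell (2,2): code 0011 → (2.967,2.000)–(2.013,3.000)
cell (2,3): code 0001 → (2.013,3.000)–(2.000,3.007)
total: 10 segments, chained into 1 closed loop(s), length Σ = 6.589333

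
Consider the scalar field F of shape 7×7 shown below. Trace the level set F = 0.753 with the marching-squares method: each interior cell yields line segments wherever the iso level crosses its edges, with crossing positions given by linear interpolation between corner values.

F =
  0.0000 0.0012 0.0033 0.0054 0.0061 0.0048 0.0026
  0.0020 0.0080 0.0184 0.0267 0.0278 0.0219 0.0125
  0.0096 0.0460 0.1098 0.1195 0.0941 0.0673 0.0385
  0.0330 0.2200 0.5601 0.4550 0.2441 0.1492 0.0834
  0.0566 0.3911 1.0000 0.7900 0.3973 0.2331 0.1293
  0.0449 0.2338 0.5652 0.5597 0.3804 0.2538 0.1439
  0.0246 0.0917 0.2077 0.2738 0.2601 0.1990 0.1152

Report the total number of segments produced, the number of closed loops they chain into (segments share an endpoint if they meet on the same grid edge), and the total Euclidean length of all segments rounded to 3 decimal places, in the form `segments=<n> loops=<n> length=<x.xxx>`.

cell (3,1): code 0100 → (3.439,2.000)–(4.000,1.594)
cell (3,2): code 1100 → (3.890,3.000)–(3.439,2.000)
cell (3,3): code 1000 → (4.000,3.094)–(3.890,3.000)
cell (4,1): code 0010 → (4.000,1.594)–(4.568,2.000)
cell (4,2): code 0011 → (4.568,2.000)–(4.161,3.000)
cell (4,3): code 0001 → (4.161,3.000)–(4.000,3.094)
total: 6 segments, chained into 1 closed loop(s), length Σ = 3.898985

segments=6 loops=1 length=3.899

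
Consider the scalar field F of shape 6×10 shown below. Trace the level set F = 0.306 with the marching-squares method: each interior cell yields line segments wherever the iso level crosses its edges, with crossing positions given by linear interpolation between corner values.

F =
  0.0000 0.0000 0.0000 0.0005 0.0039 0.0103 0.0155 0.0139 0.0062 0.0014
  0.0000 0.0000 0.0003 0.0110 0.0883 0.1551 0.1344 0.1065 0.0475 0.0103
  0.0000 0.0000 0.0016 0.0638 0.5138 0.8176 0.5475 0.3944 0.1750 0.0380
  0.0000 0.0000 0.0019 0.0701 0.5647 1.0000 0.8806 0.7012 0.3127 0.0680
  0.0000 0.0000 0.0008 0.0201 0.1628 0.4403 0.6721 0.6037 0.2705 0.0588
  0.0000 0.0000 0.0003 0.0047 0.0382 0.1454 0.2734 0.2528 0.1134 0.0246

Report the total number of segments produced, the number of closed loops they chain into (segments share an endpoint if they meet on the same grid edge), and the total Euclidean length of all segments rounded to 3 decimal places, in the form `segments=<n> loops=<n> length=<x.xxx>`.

cell (1,3): code 0100 → (1.512,4.000)–(2.000,3.538)
cell (1,4): code 1100 → (1.228,5.000)–(1.512,4.000)
cell (1,5): code 1100 → (1.415,6.000)–(1.228,5.000)
cell (1,6): code 1100 → (1.693,7.000)–(1.415,6.000)
cell (1,7): code 1000 → (2.000,7.403)–(1.693,7.000)
cell (2,3): code 0110 → (2.000,3.538)–(3.000,3.477)
cell (2,7): code 1101 → (2.951,8.000)–(2.000,7.403)
cell (2,8): code 1000 → (3.000,8.027)–(2.951,8.000)
cell (3,3): code 0010 → (3.000,3.477)–(3.644,4.000)
cell (3,4): code 0111 → (3.644,4.000)–(4.000,4.516)
cell (3,7): code 1011 → (4.000,7.893)–(3.159,8.000)
cell (3,8): code 0001 → (3.159,8.000)–(3.000,8.027)
cell (4,4): code 0010 → (4.000,4.516)–(4.455,5.000)
cell (4,5): code 0011 → (4.455,5.000)–(4.918,6.000)
cell (4,6): code 0011 → (4.918,6.000)–(4.848,7.000)
cell (4,7): code 0001 → (4.848,7.000)–(4.000,7.893)
total: 16 segments, chained into 1 closed loop(s), length Σ = 12.920898

segments=16 loops=1 length=12.921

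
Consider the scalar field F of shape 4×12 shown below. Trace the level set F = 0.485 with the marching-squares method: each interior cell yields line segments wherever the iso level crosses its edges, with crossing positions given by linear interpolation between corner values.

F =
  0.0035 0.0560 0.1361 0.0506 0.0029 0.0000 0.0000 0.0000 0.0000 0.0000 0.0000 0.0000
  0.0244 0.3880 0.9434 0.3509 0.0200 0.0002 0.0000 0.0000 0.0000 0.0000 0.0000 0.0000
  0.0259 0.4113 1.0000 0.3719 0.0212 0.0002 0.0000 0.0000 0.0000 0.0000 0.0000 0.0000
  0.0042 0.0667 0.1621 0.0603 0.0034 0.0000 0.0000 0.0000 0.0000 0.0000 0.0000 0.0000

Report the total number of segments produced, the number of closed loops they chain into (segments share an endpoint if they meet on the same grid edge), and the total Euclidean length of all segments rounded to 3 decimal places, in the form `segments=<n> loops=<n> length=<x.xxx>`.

cell (0,1): code 0100 → (0.432,2.000)–(1.000,1.175)
cell (0,2): code 1000 → (1.000,2.774)–(0.432,2.000)
cell (1,1): code 0110 → (1.000,1.175)–(2.000,1.125)
cell (1,2): code 1001 → (2.000,2.820)–(1.000,2.774)
cell (2,1): code 0010 → (2.000,1.125)–(2.615,2.000)
cell (2,2): code 0001 → (2.615,2.000)–(2.000,2.820)
total: 6 segments, chained into 1 closed loop(s), length Σ = 6.057648

segments=6 loops=1 length=6.058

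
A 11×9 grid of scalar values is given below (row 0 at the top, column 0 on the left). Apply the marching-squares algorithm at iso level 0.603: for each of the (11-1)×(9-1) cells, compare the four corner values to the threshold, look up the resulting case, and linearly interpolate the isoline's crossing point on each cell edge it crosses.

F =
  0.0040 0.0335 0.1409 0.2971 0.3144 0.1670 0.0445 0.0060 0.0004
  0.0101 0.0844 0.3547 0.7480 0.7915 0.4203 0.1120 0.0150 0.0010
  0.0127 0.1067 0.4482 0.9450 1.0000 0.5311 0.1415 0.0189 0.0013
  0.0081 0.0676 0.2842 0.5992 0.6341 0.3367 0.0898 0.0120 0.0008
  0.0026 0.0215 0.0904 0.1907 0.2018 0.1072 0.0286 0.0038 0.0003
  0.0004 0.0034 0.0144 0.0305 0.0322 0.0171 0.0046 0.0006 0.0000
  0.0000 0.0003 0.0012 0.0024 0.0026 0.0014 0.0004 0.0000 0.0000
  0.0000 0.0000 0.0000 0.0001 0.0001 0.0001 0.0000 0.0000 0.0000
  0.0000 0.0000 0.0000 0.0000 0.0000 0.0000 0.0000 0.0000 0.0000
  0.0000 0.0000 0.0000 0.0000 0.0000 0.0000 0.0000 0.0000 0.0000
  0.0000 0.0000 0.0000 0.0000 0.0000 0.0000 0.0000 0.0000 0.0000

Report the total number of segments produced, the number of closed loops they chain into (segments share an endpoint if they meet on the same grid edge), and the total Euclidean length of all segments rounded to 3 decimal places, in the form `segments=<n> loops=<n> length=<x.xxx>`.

cell (0,2): code 0100 → (0.678,3.000)–(1.000,2.631)
cell (0,3): code 1100 → (0.605,4.000)–(0.678,3.000)
cell (0,4): code 1000 → (1.000,4.508)–(0.605,4.000)
cell (1,2): code 0110 → (1.000,2.631)–(2.000,2.312)
cell (1,4): code 1001 → (2.000,4.847)–(1.000,4.508)
cell (2,2): code 0010 → (2.000,2.312)–(2.989,3.000)
cell (2,3): code 0111 → (2.989,3.000)–(3.000,3.109)
cell (2,4): code 1001 → (3.000,4.105)–(2.000,4.847)
cell (3,3): code 0010 → (3.000,3.109)–(3.072,4.000)
cell (3,4): code 0001 → (3.072,4.000)–(3.000,4.105)
total: 10 segments, chained into 1 closed loop(s), length Σ = 7.821705

segments=10 loops=1 length=7.822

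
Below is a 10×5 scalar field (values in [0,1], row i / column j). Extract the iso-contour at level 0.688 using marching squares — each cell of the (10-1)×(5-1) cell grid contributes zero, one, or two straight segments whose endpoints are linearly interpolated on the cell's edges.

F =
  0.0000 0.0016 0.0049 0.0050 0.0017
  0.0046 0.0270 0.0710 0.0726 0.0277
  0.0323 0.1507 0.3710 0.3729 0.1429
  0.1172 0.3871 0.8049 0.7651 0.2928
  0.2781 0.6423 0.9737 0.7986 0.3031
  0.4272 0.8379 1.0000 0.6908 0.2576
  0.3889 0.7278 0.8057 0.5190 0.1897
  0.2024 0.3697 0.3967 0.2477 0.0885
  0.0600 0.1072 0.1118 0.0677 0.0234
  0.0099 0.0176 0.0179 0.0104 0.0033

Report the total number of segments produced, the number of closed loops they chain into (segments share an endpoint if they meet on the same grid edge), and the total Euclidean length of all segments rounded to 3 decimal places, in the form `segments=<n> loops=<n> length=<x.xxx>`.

cell (2,1): code 0100 → (2.731,2.000)–(3.000,1.720)
cell (2,2): code 1100 → (2.803,3.000)–(2.731,2.000)
cell (2,3): code 1000 → (3.000,3.163)–(2.803,3.000)
cell (3,1): code 0110 → (3.000,1.720)–(4.000,1.138)
cell (3,3): code 1001 → (4.000,3.223)–(3.000,3.163)
cell (4,0): code 0100 → (4.234,1.000)–(5.000,0.635)
cell (4,1): code 1110 → (4.000,1.138)–(4.234,1.000)
cell (4,3): code 1001 → (5.000,3.006)–(4.000,3.223)
cell (5,0): code 0110 → (5.000,0.635)–(6.000,0.883)
cell (5,2): code 1011 → (6.000,2.411)–(5.016,3.000)
cell (5,3): code 0001 → (5.016,3.000)–(5.000,3.006)
cell (6,0): code 0010 → (6.000,0.883)–(6.111,1.000)
cell (6,1): code 0011 → (6.111,1.000)–(6.288,2.000)
cell (6,2): code 0001 → (6.288,2.000)–(6.000,2.411)
total: 14 segments, chained into 1 closed loop(s), length Σ = 9.821971

segments=14 loops=1 length=9.822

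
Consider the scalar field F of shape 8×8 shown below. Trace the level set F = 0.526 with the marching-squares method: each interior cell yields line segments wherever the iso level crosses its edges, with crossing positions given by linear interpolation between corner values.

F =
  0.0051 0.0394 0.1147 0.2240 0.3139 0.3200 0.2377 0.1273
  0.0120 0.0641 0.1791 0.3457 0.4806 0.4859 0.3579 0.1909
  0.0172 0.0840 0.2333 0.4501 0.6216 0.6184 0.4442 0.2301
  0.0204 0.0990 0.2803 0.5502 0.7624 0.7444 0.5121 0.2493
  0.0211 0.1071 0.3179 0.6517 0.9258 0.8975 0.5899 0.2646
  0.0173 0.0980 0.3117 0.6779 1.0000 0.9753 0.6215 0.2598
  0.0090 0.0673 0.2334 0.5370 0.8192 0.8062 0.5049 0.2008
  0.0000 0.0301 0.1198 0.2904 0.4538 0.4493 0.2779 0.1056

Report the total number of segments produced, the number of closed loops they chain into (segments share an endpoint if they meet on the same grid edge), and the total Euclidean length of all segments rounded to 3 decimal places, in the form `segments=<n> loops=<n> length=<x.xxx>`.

segments=18 loops=1 length=14.700

cell (1,3): code 0100 → (1.322,4.000)–(2.000,3.443)
cell (1,4): code 1100 → (1.303,5.000)–(1.322,4.000)
cell (1,5): code 1000 → (2.000,5.530)–(1.303,5.000)
cell (2,2): code 0100 → (2.758,3.000)–(3.000,2.910)
cell (2,3): code 1110 → (2.000,3.443)–(2.758,3.000)
cell (2,5): code 1001 → (3.000,5.940)–(2.000,5.530)
cell (3,2): code 0110 → (3.000,2.910)–(4.000,2.623)
cell (3,5): code 1101 → (3.179,6.000)–(3.000,5.940)
cell (3,6): code 1000 → (4.000,6.196)–(3.179,6.000)
cell (4,2): code 0110 → (4.000,2.623)–(5.000,2.585)
cell (4,6): code 1001 → (5.000,6.264)–(4.000,6.196)
cell (5,2): code 0110 → (5.000,2.585)–(6.000,2.964)
cell (5,5): code 1011 → (6.000,5.930)–(5.819,6.000)
cell (5,6): code 0001 → (5.819,6.000)–(5.000,6.264)
cell (6,2): code 0010 → (6.000,2.964)–(6.045,3.000)
cell (6,3): code 0011 → (6.045,3.000)–(6.802,4.000)
cell (6,4): code 0011 → (6.802,4.000)–(6.785,5.000)
cell (6,5): code 0001 → (6.785,5.000)–(6.000,5.930)
total: 18 segments, chained into 1 closed loop(s), length Σ = 14.700063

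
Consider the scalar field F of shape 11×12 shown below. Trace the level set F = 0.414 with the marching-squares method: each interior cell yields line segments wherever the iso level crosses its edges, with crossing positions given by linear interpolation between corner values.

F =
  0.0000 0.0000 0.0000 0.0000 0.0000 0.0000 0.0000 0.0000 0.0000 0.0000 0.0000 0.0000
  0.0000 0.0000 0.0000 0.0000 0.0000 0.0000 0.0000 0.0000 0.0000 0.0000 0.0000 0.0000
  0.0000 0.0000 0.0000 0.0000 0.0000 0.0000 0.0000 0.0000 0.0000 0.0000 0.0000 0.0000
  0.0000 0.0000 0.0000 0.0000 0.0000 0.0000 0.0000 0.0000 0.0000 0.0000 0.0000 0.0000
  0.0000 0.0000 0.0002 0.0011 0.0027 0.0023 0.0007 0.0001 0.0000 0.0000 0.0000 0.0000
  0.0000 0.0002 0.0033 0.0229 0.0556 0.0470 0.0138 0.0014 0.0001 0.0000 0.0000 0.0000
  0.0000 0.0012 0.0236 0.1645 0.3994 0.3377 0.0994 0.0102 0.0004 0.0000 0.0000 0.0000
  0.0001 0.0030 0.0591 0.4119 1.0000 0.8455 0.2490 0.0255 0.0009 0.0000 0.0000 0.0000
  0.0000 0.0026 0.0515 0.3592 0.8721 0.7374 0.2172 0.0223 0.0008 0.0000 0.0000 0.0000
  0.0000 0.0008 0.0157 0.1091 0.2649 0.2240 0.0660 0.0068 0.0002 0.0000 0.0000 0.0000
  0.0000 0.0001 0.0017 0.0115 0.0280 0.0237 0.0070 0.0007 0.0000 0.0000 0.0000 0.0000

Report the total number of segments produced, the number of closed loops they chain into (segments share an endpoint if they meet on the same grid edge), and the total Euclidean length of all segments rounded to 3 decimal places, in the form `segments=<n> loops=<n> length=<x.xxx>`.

cell (6,3): code 0100 → (6.024,4.000)–(7.000,3.004)
cell (6,4): code 1100 → (6.150,5.000)–(6.024,4.000)
cell (6,5): code 1000 → (7.000,5.723)–(6.150,5.000)
cell (7,3): code 0110 → (7.000,3.004)–(8.000,3.107)
cell (7,5): code 1001 → (8.000,5.622)–(7.000,5.723)
cell (8,3): code 0010 → (8.000,3.107)–(8.754,4.000)
cell (8,4): code 0011 → (8.754,4.000)–(8.630,5.000)
cell (8,5): code 0001 → (8.630,5.000)–(8.000,5.622)
total: 8 segments, chained into 1 closed loop(s), length Σ = 8.590820

segments=8 loops=1 length=8.591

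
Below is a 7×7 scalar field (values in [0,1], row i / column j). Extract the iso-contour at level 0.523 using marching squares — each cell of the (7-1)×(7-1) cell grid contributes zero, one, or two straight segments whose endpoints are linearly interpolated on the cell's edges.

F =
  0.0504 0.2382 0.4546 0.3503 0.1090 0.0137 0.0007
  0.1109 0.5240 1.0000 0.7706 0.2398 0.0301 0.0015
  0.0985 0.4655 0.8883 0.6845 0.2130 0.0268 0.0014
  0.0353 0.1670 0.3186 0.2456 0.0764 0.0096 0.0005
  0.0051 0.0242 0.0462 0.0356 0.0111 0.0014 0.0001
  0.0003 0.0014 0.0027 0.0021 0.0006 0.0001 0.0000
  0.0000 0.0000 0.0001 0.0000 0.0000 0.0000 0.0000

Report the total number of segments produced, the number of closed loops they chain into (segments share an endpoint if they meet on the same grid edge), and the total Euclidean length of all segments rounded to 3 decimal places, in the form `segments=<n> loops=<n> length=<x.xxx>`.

segments=10 loops=1 length=7.754

cell (0,0): code 0100 → (0.997,1.000)–(1.000,0.998)
cell (0,1): code 1100 → (0.125,2.000)–(0.997,1.000)
cell (0,2): code 1100 → (0.411,3.000)–(0.125,2.000)
cell (0,3): code 1000 → (1.000,3.466)–(0.411,3.000)
cell (1,0): code 0010 → (1.000,0.998)–(1.017,1.000)
cell (1,1): code 0111 → (1.017,1.000)–(2.000,1.136)
cell (1,3): code 1001 → (2.000,3.343)–(1.000,3.466)
cell (2,1): code 0010 → (2.000,1.136)–(2.641,2.000)
cell (2,2): code 0011 → (2.641,2.000)–(2.368,3.000)
cell (2,3): code 0001 → (2.368,3.000)–(2.000,3.343)
total: 10 segments, chained into 1 closed loop(s), length Σ = 7.754328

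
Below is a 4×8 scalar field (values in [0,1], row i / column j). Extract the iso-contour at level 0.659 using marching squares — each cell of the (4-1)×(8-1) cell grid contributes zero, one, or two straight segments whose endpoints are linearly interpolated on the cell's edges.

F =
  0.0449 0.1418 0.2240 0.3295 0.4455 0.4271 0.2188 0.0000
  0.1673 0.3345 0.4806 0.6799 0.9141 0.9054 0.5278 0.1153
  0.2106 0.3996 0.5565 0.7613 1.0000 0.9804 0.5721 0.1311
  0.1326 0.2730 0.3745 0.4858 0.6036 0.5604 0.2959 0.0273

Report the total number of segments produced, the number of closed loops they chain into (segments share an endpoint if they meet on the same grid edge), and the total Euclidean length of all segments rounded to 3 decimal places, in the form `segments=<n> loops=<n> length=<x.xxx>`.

cell (0,2): code 0100 → (0.940,3.000)–(1.000,2.895)
cell (0,3): code 1100 → (0.456,4.000)–(0.940,3.000)
cell (0,4): code 1100 → (0.485,5.000)–(0.456,4.000)
cell (0,5): code 1000 → (1.000,5.653)–(0.485,5.000)
cell (1,2): code 0110 → (1.000,2.895)–(2.000,2.500)
cell (1,5): code 1001 → (2.000,5.787)–(1.000,5.653)
cell (2,2): code 0010 → (2.000,2.500)–(2.371,3.000)
cell (2,3): code 0011 → (2.371,3.000)–(2.860,4.000)
cell (2,4): code 0011 → (2.860,4.000)–(2.765,5.000)
cell (2,5): code 0001 → (2.765,5.000)–(2.000,5.787)
total: 10 segments, chained into 1 closed loop(s), length Σ = 8.985684

segments=10 loops=1 length=8.986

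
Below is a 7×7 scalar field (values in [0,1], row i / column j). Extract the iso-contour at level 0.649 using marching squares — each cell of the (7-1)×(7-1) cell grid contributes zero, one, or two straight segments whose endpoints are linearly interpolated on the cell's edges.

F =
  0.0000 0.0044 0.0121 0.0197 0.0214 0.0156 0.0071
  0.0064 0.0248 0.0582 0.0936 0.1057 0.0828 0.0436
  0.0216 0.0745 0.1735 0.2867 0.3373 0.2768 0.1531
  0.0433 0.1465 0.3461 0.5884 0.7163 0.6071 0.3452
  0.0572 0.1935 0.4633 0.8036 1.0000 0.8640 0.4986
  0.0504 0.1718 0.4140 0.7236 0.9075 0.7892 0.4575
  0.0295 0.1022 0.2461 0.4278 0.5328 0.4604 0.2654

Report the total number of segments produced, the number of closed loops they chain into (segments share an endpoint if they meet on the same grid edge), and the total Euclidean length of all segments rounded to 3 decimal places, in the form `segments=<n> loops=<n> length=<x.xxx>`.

segments=12 loops=1 length=9.149

cell (2,3): code 0100 → (2.822,4.000)–(3.000,3.474)
cell (2,4): code 1000 → (3.000,4.616)–(2.822,4.000)
cell (3,2): code 0100 → (3.282,3.000)–(4.000,2.546)
cell (3,3): code 1110 → (3.000,3.474)–(3.282,3.000)
cell (3,4): code 1101 → (3.163,5.000)–(3.000,4.616)
cell (3,5): code 1000 → (4.000,5.588)–(3.163,5.000)
cell (4,2): code 0110 → (4.000,2.546)–(5.000,2.759)
cell (4,5): code 1001 → (5.000,5.423)–(4.000,5.588)
cell (5,2): code 0010 → (5.000,2.759)–(5.252,3.000)
cell (5,3): code 0011 → (5.252,3.000)–(5.690,4.000)
cell (5,4): code 0011 → (5.690,4.000)–(5.426,5.000)
cell (5,5): code 0001 → (5.426,5.000)–(5.000,5.423)
total: 12 segments, chained into 1 closed loop(s), length Σ = 9.148913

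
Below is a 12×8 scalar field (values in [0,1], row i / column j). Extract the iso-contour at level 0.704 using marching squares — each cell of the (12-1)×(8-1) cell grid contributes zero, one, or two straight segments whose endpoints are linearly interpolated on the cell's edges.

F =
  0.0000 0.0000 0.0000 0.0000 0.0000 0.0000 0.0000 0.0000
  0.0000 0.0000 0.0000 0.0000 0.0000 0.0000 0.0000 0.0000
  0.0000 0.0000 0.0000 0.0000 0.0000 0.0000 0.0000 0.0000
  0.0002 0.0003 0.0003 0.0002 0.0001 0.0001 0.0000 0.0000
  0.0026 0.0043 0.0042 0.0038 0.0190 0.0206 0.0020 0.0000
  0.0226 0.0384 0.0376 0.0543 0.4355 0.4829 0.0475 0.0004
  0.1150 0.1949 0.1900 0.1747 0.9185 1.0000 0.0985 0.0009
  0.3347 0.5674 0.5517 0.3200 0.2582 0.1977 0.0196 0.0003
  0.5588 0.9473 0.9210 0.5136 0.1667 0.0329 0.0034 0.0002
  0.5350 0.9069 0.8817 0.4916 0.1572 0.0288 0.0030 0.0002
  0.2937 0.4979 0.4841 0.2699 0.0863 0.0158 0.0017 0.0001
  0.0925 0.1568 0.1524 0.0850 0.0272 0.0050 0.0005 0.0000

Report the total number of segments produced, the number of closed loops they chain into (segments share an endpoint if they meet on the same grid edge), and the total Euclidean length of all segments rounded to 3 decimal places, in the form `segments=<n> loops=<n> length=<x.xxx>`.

cell (5,3): code 0100 → (5.556,4.000)–(6.000,3.712)
cell (5,4): code 1100 → (5.428,5.000)–(5.556,4.000)
cell (5,5): code 1000 → (6.000,5.328)–(5.428,5.000)
cell (6,3): code 0010 → (6.000,3.712)–(6.325,4.000)
cell (6,4): code 0011 → (6.325,4.000)–(6.369,5.000)
cell (6,5): code 0001 → (6.369,5.000)–(6.000,5.328)
cell (7,0): code 0100 → (7.360,1.000)–(8.000,0.374)
cell (7,1): code 1100 → (7.412,2.000)–(7.360,1.000)
cell (7,2): code 1000 → (8.000,2.533)–(7.412,2.000)
cell (8,0): code 0110 → (8.000,0.374)–(9.000,0.454)
cell (8,2): code 1001 → (9.000,2.456)–(8.000,2.533)
cell (9,0): code 0010 → (9.000,0.454)–(9.496,1.000)
cell (9,1): code 0011 → (9.496,1.000)–(9.447,2.000)
cell (9,2): code 0001 → (9.447,2.000)–(9.000,2.456)
total: 14 segments, chained into 2 closed loop(s), length Σ = 11.200078

segments=14 loops=2 length=11.200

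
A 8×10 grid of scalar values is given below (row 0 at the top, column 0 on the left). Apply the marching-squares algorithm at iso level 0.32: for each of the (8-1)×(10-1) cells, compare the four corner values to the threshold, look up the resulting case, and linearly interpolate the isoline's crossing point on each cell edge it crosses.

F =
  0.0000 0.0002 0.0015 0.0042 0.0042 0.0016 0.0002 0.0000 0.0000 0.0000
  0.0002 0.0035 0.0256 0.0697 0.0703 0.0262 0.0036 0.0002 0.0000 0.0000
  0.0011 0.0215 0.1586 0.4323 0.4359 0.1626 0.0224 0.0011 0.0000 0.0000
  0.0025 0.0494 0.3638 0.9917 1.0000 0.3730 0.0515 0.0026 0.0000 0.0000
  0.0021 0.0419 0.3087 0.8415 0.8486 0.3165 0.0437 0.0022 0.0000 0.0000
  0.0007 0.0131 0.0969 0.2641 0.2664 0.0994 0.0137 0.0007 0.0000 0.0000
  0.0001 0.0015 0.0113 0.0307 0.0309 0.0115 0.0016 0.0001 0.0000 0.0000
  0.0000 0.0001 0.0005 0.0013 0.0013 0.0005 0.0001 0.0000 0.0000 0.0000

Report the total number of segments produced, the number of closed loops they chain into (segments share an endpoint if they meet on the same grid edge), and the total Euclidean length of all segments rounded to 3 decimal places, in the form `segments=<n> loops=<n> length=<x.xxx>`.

segments=14 loops=1 length=10.232

cell (1,2): code 0100 → (1.690,3.000)–(2.000,2.590)
cell (1,3): code 1100 → (1.683,4.000)–(1.690,3.000)
cell (1,4): code 1000 → (2.000,4.424)–(1.683,4.000)
cell (2,1): code 0100 → (2.787,2.000)–(3.000,1.861)
cell (2,2): code 1110 → (2.000,2.590)–(2.787,2.000)
cell (2,4): code 1101 → (2.748,5.000)–(2.000,4.424)
cell (2,5): code 1000 → (3.000,5.165)–(2.748,5.000)
cell (3,1): code 0010 → (3.000,1.861)–(3.795,2.000)
cell (3,2): code 0111 → (3.795,2.000)–(4.000,2.021)
cell (3,4): code 1011 → (4.000,4.993)–(3.938,5.000)
cell (3,5): code 0001 → (3.938,5.000)–(3.000,5.165)
cell (4,2): code 0010 → (4.000,2.021)–(4.903,3.000)
cell (4,3): code 0011 → (4.903,3.000)–(4.908,4.000)
cell (4,4): code 0001 → (4.908,4.000)–(4.000,4.993)
total: 14 segments, chained into 1 closed loop(s), length Σ = 10.232269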